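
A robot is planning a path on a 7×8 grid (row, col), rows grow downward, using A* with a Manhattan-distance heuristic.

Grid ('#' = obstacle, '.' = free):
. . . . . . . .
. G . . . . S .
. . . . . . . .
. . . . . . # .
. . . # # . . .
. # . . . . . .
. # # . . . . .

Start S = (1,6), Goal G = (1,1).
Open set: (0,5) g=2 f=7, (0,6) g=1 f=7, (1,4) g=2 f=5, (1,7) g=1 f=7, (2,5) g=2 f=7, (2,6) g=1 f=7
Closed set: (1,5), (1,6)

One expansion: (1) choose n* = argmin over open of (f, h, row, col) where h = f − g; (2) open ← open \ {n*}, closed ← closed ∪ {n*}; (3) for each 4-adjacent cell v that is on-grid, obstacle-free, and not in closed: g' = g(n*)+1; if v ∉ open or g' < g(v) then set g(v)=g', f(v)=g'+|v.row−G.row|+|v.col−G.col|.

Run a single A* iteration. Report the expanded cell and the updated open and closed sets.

expanded=(1,4); open=[(0,4) g=3 f=7, (0,5) g=2 f=7, (0,6) g=1 f=7, (1,3) g=3 f=5, (1,7) g=1 f=7, (2,4) g=3 f=7, (2,5) g=2 f=7, (2,6) g=1 f=7]; closed=[(1,4), (1,5), (1,6)]

step 1: expand (1,4) (f=5, h=3) → closed; open now [(0,4) g=3 f=7, (0,5) g=2 f=7, (0,6) g=1 f=7, (1,3) g=3 f=5, (1,7) g=1 f=7, (2,4) g=3 f=7, (2,5) g=2 f=7, (2,6) g=1 f=7]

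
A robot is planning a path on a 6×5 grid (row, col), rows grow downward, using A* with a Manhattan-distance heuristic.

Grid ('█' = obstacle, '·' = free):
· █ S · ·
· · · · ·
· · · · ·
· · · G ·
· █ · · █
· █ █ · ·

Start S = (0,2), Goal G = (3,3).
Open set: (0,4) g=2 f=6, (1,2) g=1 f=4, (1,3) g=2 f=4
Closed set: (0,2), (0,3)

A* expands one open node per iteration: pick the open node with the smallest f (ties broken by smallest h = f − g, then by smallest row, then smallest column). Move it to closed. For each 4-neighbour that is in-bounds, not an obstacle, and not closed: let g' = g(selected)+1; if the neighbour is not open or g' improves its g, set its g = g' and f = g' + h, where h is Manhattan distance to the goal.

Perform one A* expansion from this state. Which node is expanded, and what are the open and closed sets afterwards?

expanded=(1,3); open=[(0,4) g=2 f=6, (1,2) g=1 f=4, (1,4) g=3 f=6, (2,3) g=3 f=4]; closed=[(0,2), (0,3), (1,3)]

step 1: expand (1,3) (f=4, h=2) → closed; open now [(0,4) g=2 f=6, (1,2) g=1 f=4, (1,4) g=3 f=6, (2,3) g=3 f=4]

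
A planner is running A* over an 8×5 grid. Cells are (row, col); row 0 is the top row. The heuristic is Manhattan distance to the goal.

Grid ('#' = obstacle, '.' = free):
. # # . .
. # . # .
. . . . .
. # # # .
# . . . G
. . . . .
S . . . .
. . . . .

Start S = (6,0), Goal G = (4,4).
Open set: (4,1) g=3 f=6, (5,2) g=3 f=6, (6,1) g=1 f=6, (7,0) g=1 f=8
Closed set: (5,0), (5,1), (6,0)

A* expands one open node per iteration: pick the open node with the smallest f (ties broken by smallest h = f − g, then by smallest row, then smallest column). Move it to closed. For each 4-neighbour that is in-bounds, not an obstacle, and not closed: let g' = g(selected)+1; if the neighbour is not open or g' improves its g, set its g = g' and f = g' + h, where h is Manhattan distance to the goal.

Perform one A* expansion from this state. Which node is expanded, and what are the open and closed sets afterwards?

expanded=(4,1); open=[(4,2) g=4 f=6, (5,2) g=3 f=6, (6,1) g=1 f=6, (7,0) g=1 f=8]; closed=[(4,1), (5,0), (5,1), (6,0)]

step 1: expand (4,1) (f=6, h=3) → closed; open now [(4,2) g=4 f=6, (5,2) g=3 f=6, (6,1) g=1 f=6, (7,0) g=1 f=8]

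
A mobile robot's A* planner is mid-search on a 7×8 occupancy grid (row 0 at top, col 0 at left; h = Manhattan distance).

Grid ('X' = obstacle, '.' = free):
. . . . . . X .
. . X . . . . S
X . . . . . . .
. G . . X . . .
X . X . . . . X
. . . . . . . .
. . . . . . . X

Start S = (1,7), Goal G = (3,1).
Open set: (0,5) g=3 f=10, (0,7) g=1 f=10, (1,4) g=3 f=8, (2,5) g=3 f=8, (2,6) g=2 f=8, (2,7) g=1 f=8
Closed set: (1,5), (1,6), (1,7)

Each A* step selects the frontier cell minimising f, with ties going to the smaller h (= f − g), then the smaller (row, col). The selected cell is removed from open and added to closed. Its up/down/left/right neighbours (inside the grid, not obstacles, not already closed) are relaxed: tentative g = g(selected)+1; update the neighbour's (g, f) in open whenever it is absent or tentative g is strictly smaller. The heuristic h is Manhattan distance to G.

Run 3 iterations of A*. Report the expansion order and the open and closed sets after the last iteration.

step 1: expand (1,4) (f=8, h=5) → closed; open now [(0,4) g=4 f=10, (0,5) g=3 f=10, (0,7) g=1 f=10, (1,3) g=4 f=8, (2,4) g=4 f=8, (2,5) g=3 f=8, (2,6) g=2 f=8, (2,7) g=1 f=8]
step 2: expand (1,3) (f=8, h=4) → closed; open now [(0,3) g=5 f=10, (0,4) g=4 f=10, (0,5) g=3 f=10, (0,7) g=1 f=10, (2,3) g=5 f=8, (2,4) g=4 f=8, (2,5) g=3 f=8, (2,6) g=2 f=8, (2,7) g=1 f=8]
step 3: expand (2,3) (f=8, h=3) → closed; open now [(0,3) g=5 f=10, (0,4) g=4 f=10, (0,5) g=3 f=10, (0,7) g=1 f=10, (2,2) g=6 f=8, (2,4) g=4 f=8, (2,5) g=3 f=8, (2,6) g=2 f=8, (2,7) g=1 f=8, (3,3) g=6 f=8]

order=[(1,4) → (1,3) → (2,3)]; open=[(0,3) g=5 f=10, (0,4) g=4 f=10, (0,5) g=3 f=10, (0,7) g=1 f=10, (2,2) g=6 f=8, (2,4) g=4 f=8, (2,5) g=3 f=8, (2,6) g=2 f=8, (2,7) g=1 f=8, (3,3) g=6 f=8]; closed=[(1,3), (1,4), (1,5), (1,6), (1,7), (2,3)]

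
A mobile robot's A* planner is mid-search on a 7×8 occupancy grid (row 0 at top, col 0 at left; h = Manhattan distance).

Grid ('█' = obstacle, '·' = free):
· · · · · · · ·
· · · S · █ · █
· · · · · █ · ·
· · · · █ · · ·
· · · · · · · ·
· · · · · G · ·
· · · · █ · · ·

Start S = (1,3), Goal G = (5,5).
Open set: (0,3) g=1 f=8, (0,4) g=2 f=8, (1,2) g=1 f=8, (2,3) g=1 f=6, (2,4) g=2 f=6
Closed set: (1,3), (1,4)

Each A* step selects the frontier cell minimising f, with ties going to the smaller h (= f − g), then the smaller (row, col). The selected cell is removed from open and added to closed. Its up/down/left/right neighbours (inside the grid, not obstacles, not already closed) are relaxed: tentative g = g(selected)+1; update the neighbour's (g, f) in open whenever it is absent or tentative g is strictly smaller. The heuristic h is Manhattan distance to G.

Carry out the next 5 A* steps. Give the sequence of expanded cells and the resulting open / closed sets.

step 1: expand (2,4) (f=6, h=4) → closed; open now [(0,3) g=1 f=8, (0,4) g=2 f=8, (1,2) g=1 f=8, (2,3) g=1 f=6]
step 2: expand (2,3) (f=6, h=5) → closed; open now [(0,3) g=1 f=8, (0,4) g=2 f=8, (1,2) g=1 f=8, (2,2) g=2 f=8, (3,3) g=2 f=6]
step 3: expand (3,3) (f=6, h=4) → closed; open now [(0,3) g=1 f=8, (0,4) g=2 f=8, (1,2) g=1 f=8, (2,2) g=2 f=8, (3,2) g=3 f=8, (4,3) g=3 f=6]
step 4: expand (4,3) (f=6, h=3) → closed; open now [(0,3) g=1 f=8, (0,4) g=2 f=8, (1,2) g=1 f=8, (2,2) g=2 f=8, (3,2) g=3 f=8, (4,2) g=4 f=8, (4,4) g=4 f=6, (5,3) g=4 f=6]
step 5: expand (4,4) (f=6, h=2) → closed; open now [(0,3) g=1 f=8, (0,4) g=2 f=8, (1,2) g=1 f=8, (2,2) g=2 f=8, (3,2) g=3 f=8, (4,2) g=4 f=8, (4,5) g=5 f=6, (5,3) g=4 f=6, (5,4) g=5 f=6]

order=[(2,4) → (2,3) → (3,3) → (4,3) → (4,4)]; open=[(0,3) g=1 f=8, (0,4) g=2 f=8, (1,2) g=1 f=8, (2,2) g=2 f=8, (3,2) g=3 f=8, (4,2) g=4 f=8, (4,5) g=5 f=6, (5,3) g=4 f=6, (5,4) g=5 f=6]; closed=[(1,3), (1,4), (2,3), (2,4), (3,3), (4,3), (4,4)]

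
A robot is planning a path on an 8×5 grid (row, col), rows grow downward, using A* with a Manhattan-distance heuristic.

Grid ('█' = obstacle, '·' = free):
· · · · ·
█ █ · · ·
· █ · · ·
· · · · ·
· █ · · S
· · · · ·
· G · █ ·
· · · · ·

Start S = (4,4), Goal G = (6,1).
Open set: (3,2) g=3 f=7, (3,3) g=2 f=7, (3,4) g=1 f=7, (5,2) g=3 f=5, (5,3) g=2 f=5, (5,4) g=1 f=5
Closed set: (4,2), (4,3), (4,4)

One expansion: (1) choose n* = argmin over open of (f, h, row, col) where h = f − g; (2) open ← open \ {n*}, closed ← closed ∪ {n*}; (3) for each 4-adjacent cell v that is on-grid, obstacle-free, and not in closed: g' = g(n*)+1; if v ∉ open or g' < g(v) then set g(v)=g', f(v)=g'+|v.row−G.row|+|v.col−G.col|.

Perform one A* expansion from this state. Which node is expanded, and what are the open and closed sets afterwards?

expanded=(5,2); open=[(3,2) g=3 f=7, (3,3) g=2 f=7, (3,4) g=1 f=7, (5,1) g=4 f=5, (5,3) g=2 f=5, (5,4) g=1 f=5, (6,2) g=4 f=5]; closed=[(4,2), (4,3), (4,4), (5,2)]

step 1: expand (5,2) (f=5, h=2) → closed; open now [(3,2) g=3 f=7, (3,3) g=2 f=7, (3,4) g=1 f=7, (5,1) g=4 f=5, (5,3) g=2 f=5, (5,4) g=1 f=5, (6,2) g=4 f=5]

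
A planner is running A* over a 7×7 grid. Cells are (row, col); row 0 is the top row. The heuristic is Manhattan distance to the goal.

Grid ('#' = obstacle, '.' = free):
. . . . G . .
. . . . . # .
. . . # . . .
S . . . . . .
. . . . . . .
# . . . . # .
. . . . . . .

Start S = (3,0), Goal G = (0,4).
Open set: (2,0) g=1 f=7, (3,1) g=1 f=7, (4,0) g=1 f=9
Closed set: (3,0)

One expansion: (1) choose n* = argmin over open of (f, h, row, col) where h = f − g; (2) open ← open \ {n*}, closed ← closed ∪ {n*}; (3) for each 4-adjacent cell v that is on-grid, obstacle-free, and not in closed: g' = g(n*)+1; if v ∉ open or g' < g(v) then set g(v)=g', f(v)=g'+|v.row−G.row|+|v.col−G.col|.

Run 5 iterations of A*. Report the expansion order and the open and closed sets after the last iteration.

step 1: expand (2,0) (f=7, h=6) → closed; open now [(1,0) g=2 f=7, (2,1) g=2 f=7, (3,1) g=1 f=7, (4,0) g=1 f=9]
step 2: expand (1,0) (f=7, h=5) → closed; open now [(0,0) g=3 f=7, (1,1) g=3 f=7, (2,1) g=2 f=7, (3,1) g=1 f=7, (4,0) g=1 f=9]
step 3: expand (0,0) (f=7, h=4) → closed; open now [(0,1) g=4 f=7, (1,1) g=3 f=7, (2,1) g=2 f=7, (3,1) g=1 f=7, (4,0) g=1 f=9]
step 4: expand (0,1) (f=7, h=3) → closed; open now [(0,2) g=5 f=7, (1,1) g=3 f=7, (2,1) g=2 f=7, (3,1) g=1 f=7, (4,0) g=1 f=9]
step 5: expand (0,2) (f=7, h=2) → closed; open now [(0,3) g=6 f=7, (1,1) g=3 f=7, (1,2) g=6 f=9, (2,1) g=2 f=7, (3,1) g=1 f=7, (4,0) g=1 f=9]

order=[(2,0) → (1,0) → (0,0) → (0,1) → (0,2)]; open=[(0,3) g=6 f=7, (1,1) g=3 f=7, (1,2) g=6 f=9, (2,1) g=2 f=7, (3,1) g=1 f=7, (4,0) g=1 f=9]; closed=[(0,0), (0,1), (0,2), (1,0), (2,0), (3,0)]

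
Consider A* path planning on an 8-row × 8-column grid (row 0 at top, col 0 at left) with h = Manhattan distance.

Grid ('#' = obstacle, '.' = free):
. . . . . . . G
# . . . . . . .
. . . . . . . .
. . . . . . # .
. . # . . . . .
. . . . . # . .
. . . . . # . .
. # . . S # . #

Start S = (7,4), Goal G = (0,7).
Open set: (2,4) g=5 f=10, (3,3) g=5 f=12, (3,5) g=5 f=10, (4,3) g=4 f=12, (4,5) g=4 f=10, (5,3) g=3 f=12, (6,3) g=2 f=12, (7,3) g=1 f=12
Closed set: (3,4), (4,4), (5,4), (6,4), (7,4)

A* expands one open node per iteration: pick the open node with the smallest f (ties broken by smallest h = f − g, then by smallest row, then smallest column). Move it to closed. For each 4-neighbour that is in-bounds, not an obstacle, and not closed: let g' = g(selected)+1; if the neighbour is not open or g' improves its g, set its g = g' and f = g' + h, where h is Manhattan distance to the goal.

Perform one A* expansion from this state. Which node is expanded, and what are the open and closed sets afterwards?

expanded=(2,4); open=[(1,4) g=6 f=10, (2,3) g=6 f=12, (2,5) g=6 f=10, (3,3) g=5 f=12, (3,5) g=5 f=10, (4,3) g=4 f=12, (4,5) g=4 f=10, (5,3) g=3 f=12, (6,3) g=2 f=12, (7,3) g=1 f=12]; closed=[(2,4), (3,4), (4,4), (5,4), (6,4), (7,4)]

step 1: expand (2,4) (f=10, h=5) → closed; open now [(1,4) g=6 f=10, (2,3) g=6 f=12, (2,5) g=6 f=10, (3,3) g=5 f=12, (3,5) g=5 f=10, (4,3) g=4 f=12, (4,5) g=4 f=10, (5,3) g=3 f=12, (6,3) g=2 f=12, (7,3) g=1 f=12]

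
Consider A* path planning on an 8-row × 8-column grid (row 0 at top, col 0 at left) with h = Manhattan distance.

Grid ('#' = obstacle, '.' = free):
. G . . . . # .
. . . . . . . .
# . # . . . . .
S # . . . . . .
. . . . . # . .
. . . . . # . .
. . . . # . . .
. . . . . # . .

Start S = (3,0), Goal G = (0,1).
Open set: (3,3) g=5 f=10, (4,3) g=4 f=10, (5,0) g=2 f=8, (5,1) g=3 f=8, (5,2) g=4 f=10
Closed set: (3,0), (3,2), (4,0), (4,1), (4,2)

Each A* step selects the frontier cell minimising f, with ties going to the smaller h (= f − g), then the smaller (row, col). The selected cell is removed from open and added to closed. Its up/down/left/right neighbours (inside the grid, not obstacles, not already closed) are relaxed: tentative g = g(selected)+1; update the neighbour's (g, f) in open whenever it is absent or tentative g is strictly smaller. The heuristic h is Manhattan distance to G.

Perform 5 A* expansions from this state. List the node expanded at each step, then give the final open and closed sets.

step 1: expand (5,1) (f=8, h=5) → closed; open now [(3,3) g=5 f=10, (4,3) g=4 f=10, (5,0) g=2 f=8, (5,2) g=4 f=10, (6,1) g=4 f=10]
step 2: expand (5,0) (f=8, h=6) → closed; open now [(3,3) g=5 f=10, (4,3) g=4 f=10, (5,2) g=4 f=10, (6,0) g=3 f=10, (6,1) g=4 f=10]
step 3: expand (3,3) (f=10, h=5) → closed; open now [(2,3) g=6 f=10, (3,4) g=6 f=12, (4,3) g=4 f=10, (5,2) g=4 f=10, (6,0) g=3 f=10, (6,1) g=4 f=10]
step 4: expand (2,3) (f=10, h=4) → closed; open now [(1,3) g=7 f=10, (2,4) g=7 f=12, (3,4) g=6 f=12, (4,3) g=4 f=10, (5,2) g=4 f=10, (6,0) g=3 f=10, (6,1) g=4 f=10]
step 5: expand (1,3) (f=10, h=3) → closed; open now [(0,3) g=8 f=10, (1,2) g=8 f=10, (1,4) g=8 f=12, (2,4) g=7 f=12, (3,4) g=6 f=12, (4,3) g=4 f=10, (5,2) g=4 f=10, (6,0) g=3 f=10, (6,1) g=4 f=10]

order=[(5,1) → (5,0) → (3,3) → (2,3) → (1,3)]; open=[(0,3) g=8 f=10, (1,2) g=8 f=10, (1,4) g=8 f=12, (2,4) g=7 f=12, (3,4) g=6 f=12, (4,3) g=4 f=10, (5,2) g=4 f=10, (6,0) g=3 f=10, (6,1) g=4 f=10]; closed=[(1,3), (2,3), (3,0), (3,2), (3,3), (4,0), (4,1), (4,2), (5,0), (5,1)]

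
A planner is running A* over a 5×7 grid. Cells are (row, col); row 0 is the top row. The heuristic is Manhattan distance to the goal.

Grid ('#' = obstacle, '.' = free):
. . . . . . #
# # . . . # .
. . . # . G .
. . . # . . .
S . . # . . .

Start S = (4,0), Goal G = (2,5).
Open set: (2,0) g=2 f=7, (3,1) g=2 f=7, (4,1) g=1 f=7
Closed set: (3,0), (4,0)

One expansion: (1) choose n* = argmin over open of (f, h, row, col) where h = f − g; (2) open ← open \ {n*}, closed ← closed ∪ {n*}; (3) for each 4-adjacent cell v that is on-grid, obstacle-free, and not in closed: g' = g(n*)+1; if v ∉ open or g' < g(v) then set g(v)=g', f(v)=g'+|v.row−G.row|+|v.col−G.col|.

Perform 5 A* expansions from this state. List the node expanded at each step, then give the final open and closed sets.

step 1: expand (2,0) (f=7, h=5) → closed; open now [(2,1) g=3 f=7, (3,1) g=2 f=7, (4,1) g=1 f=7]
step 2: expand (2,1) (f=7, h=4) → closed; open now [(2,2) g=4 f=7, (3,1) g=2 f=7, (4,1) g=1 f=7]
step 3: expand (2,2) (f=7, h=3) → closed; open now [(1,2) g=5 f=9, (3,1) g=2 f=7, (3,2) g=5 f=9, (4,1) g=1 f=7]
step 4: expand (3,1) (f=7, h=5) → closed; open now [(1,2) g=5 f=9, (3,2) g=3 f=7, (4,1) g=1 f=7]
step 5: expand (3,2) (f=7, h=4) → closed; open now [(1,2) g=5 f=9, (4,1) g=1 f=7, (4,2) g=4 f=9]

order=[(2,0) → (2,1) → (2,2) → (3,1) → (3,2)]; open=[(1,2) g=5 f=9, (4,1) g=1 f=7, (4,2) g=4 f=9]; closed=[(2,0), (2,1), (2,2), (3,0), (3,1), (3,2), (4,0)]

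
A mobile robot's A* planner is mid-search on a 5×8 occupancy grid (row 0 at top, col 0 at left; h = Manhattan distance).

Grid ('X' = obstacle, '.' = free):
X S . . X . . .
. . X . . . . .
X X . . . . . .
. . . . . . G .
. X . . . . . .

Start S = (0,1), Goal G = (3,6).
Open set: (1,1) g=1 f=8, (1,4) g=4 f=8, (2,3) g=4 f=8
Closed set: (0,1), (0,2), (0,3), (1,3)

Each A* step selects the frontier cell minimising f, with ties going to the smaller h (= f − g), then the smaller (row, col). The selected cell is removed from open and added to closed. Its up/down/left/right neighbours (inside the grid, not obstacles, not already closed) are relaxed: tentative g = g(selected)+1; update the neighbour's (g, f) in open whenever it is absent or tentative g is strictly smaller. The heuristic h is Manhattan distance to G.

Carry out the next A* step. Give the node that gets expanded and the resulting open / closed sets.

expanded=(1,4); open=[(1,1) g=1 f=8, (1,5) g=5 f=8, (2,3) g=4 f=8, (2,4) g=5 f=8]; closed=[(0,1), (0,2), (0,3), (1,3), (1,4)]

step 1: expand (1,4) (f=8, h=4) → closed; open now [(1,1) g=1 f=8, (1,5) g=5 f=8, (2,3) g=4 f=8, (2,4) g=5 f=8]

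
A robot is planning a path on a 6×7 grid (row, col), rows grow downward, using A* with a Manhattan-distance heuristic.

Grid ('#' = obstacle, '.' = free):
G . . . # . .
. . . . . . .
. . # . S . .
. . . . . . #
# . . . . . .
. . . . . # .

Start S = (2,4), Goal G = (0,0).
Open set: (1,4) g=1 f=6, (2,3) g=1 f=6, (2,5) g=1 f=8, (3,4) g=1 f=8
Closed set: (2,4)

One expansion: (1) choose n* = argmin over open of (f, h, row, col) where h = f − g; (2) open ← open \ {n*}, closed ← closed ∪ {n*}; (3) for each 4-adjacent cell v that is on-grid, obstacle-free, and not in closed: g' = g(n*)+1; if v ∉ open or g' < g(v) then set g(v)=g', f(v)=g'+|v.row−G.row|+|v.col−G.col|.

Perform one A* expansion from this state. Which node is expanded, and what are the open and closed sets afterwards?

expanded=(1,4); open=[(1,3) g=2 f=6, (1,5) g=2 f=8, (2,3) g=1 f=6, (2,5) g=1 f=8, (3,4) g=1 f=8]; closed=[(1,4), (2,4)]

step 1: expand (1,4) (f=6, h=5) → closed; open now [(1,3) g=2 f=6, (1,5) g=2 f=8, (2,3) g=1 f=6, (2,5) g=1 f=8, (3,4) g=1 f=8]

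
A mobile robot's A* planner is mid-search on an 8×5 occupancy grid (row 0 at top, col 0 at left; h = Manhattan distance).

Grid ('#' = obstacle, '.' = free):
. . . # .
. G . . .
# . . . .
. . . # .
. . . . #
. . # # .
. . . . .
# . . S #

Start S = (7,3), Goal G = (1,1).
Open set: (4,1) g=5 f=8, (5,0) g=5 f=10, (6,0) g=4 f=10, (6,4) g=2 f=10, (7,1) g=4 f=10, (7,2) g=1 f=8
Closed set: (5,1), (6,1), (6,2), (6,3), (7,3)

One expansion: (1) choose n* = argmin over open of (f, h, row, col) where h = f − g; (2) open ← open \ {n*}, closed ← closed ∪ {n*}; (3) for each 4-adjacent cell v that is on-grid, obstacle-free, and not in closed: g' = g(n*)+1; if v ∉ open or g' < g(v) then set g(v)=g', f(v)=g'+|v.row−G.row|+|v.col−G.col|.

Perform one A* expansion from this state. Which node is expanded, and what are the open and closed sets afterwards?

step 1: expand (4,1) (f=8, h=3) → closed; open now [(3,1) g=6 f=8, (4,0) g=6 f=10, (4,2) g=6 f=10, (5,0) g=5 f=10, (6,0) g=4 f=10, (6,4) g=2 f=10, (7,1) g=4 f=10, (7,2) g=1 f=8]

expanded=(4,1); open=[(3,1) g=6 f=8, (4,0) g=6 f=10, (4,2) g=6 f=10, (5,0) g=5 f=10, (6,0) g=4 f=10, (6,4) g=2 f=10, (7,1) g=4 f=10, (7,2) g=1 f=8]; closed=[(4,1), (5,1), (6,1), (6,2), (6,3), (7,3)]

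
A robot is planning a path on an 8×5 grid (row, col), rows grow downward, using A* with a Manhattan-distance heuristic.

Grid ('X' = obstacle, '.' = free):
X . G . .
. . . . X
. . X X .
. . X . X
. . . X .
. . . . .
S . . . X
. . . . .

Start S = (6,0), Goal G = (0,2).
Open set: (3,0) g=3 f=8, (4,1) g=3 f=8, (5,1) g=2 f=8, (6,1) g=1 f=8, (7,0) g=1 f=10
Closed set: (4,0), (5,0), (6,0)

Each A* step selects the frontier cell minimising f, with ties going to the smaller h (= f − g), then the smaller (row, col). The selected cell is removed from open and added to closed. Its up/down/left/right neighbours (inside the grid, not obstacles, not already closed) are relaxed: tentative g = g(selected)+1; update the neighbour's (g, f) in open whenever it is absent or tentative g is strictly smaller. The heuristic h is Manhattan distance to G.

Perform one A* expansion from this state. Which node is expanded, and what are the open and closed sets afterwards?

expanded=(3,0); open=[(2,0) g=4 f=8, (3,1) g=4 f=8, (4,1) g=3 f=8, (5,1) g=2 f=8, (6,1) g=1 f=8, (7,0) g=1 f=10]; closed=[(3,0), (4,0), (5,0), (6,0)]

step 1: expand (3,0) (f=8, h=5) → closed; open now [(2,0) g=4 f=8, (3,1) g=4 f=8, (4,1) g=3 f=8, (5,1) g=2 f=8, (6,1) g=1 f=8, (7,0) g=1 f=10]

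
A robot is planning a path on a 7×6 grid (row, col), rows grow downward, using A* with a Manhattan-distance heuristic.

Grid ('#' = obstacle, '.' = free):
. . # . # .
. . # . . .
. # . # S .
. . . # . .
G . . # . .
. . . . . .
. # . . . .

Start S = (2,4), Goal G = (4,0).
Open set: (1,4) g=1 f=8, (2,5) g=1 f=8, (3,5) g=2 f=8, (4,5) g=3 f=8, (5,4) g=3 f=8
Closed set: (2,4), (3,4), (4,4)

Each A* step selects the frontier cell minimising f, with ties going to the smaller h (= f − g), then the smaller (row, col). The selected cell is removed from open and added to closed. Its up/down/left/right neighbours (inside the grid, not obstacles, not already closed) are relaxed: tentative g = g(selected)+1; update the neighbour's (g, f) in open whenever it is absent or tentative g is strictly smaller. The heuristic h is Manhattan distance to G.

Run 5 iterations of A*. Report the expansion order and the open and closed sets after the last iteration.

order=[(4,5) → (5,4) → (5,3) → (5,2) → (4,2)]; open=[(1,4) g=1 f=8, (2,5) g=1 f=8, (3,2) g=7 f=10, (3,5) g=2 f=8, (4,1) g=7 f=8, (5,1) g=6 f=8, (5,5) g=4 f=10, (6,2) g=6 f=10, (6,3) g=5 f=10, (6,4) g=4 f=10]; closed=[(2,4), (3,4), (4,2), (4,4), (4,5), (5,2), (5,3), (5,4)]

step 1: expand (4,5) (f=8, h=5) → closed; open now [(1,4) g=1 f=8, (2,5) g=1 f=8, (3,5) g=2 f=8, (5,4) g=3 f=8, (5,5) g=4 f=10]
step 2: expand (5,4) (f=8, h=5) → closed; open now [(1,4) g=1 f=8, (2,5) g=1 f=8, (3,5) g=2 f=8, (5,3) g=4 f=8, (5,5) g=4 f=10, (6,4) g=4 f=10]
step 3: expand (5,3) (f=8, h=4) → closed; open now [(1,4) g=1 f=8, (2,5) g=1 f=8, (3,5) g=2 f=8, (5,2) g=5 f=8, (5,5) g=4 f=10, (6,3) g=5 f=10, (6,4) g=4 f=10]
step 4: expand (5,2) (f=8, h=3) → closed; open now [(1,4) g=1 f=8, (2,5) g=1 f=8, (3,5) g=2 f=8, (4,2) g=6 f=8, (5,1) g=6 f=8, (5,5) g=4 f=10, (6,2) g=6 f=10, (6,3) g=5 f=10, (6,4) g=4 f=10]
step 5: expand (4,2) (f=8, h=2) → closed; open now [(1,4) g=1 f=8, (2,5) g=1 f=8, (3,2) g=7 f=10, (3,5) g=2 f=8, (4,1) g=7 f=8, (5,1) g=6 f=8, (5,5) g=4 f=10, (6,2) g=6 f=10, (6,3) g=5 f=10, (6,4) g=4 f=10]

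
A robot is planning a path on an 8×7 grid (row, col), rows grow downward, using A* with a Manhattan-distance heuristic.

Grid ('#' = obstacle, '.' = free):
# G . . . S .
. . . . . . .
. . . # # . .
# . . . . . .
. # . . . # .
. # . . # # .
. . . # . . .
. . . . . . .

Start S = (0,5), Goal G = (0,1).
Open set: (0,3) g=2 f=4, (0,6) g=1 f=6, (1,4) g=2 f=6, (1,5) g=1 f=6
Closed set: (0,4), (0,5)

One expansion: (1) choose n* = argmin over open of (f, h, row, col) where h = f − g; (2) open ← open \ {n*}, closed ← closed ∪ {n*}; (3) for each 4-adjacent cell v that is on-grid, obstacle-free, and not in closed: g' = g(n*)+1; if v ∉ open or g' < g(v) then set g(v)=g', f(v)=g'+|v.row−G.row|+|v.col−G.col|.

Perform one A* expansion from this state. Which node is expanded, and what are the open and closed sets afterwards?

expanded=(0,3); open=[(0,2) g=3 f=4, (0,6) g=1 f=6, (1,3) g=3 f=6, (1,4) g=2 f=6, (1,5) g=1 f=6]; closed=[(0,3), (0,4), (0,5)]

step 1: expand (0,3) (f=4, h=2) → closed; open now [(0,2) g=3 f=4, (0,6) g=1 f=6, (1,3) g=3 f=6, (1,4) g=2 f=6, (1,5) g=1 f=6]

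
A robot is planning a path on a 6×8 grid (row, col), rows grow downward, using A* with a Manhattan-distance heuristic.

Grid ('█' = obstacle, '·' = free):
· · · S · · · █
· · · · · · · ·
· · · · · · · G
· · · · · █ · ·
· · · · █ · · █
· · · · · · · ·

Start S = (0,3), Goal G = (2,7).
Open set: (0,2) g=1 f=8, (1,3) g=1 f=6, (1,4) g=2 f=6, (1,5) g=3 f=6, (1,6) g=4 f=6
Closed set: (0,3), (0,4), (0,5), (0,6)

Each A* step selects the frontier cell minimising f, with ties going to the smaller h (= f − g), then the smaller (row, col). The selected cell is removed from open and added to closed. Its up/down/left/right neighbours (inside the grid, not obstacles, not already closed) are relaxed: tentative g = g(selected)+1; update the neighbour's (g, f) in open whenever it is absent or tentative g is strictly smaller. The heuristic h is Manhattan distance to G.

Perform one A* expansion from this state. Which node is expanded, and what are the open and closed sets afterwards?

expanded=(1,6); open=[(0,2) g=1 f=8, (1,3) g=1 f=6, (1,4) g=2 f=6, (1,5) g=3 f=6, (1,7) g=5 f=6, (2,6) g=5 f=6]; closed=[(0,3), (0,4), (0,5), (0,6), (1,6)]

step 1: expand (1,6) (f=6, h=2) → closed; open now [(0,2) g=1 f=8, (1,3) g=1 f=6, (1,4) g=2 f=6, (1,5) g=3 f=6, (1,7) g=5 f=6, (2,6) g=5 f=6]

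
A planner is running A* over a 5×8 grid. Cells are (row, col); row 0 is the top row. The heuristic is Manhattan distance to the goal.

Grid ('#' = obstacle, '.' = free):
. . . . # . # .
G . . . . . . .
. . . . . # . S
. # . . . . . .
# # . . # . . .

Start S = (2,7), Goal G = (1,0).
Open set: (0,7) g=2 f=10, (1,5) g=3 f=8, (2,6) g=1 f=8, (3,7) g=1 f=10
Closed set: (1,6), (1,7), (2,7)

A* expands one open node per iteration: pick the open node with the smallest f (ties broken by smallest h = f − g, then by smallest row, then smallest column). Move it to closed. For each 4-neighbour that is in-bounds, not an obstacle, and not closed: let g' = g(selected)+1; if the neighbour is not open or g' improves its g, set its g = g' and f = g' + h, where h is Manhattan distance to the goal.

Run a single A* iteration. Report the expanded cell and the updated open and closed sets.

expanded=(1,5); open=[(0,5) g=4 f=10, (0,7) g=2 f=10, (1,4) g=4 f=8, (2,6) g=1 f=8, (3,7) g=1 f=10]; closed=[(1,5), (1,6), (1,7), (2,7)]

step 1: expand (1,5) (f=8, h=5) → closed; open now [(0,5) g=4 f=10, (0,7) g=2 f=10, (1,4) g=4 f=8, (2,6) g=1 f=8, (3,7) g=1 f=10]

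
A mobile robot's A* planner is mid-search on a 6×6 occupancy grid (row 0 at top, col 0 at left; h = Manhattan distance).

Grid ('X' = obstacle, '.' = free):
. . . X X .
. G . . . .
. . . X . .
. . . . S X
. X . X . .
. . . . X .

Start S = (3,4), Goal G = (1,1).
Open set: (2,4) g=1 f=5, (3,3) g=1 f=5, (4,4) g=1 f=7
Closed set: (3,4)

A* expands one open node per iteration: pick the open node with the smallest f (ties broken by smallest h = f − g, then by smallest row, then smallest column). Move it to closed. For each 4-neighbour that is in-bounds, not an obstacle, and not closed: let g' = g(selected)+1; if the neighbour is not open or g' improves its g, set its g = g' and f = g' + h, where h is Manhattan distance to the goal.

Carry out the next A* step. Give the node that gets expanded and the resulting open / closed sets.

expanded=(2,4); open=[(1,4) g=2 f=5, (2,5) g=2 f=7, (3,3) g=1 f=5, (4,4) g=1 f=7]; closed=[(2,4), (3,4)]

step 1: expand (2,4) (f=5, h=4) → closed; open now [(1,4) g=2 f=5, (2,5) g=2 f=7, (3,3) g=1 f=5, (4,4) g=1 f=7]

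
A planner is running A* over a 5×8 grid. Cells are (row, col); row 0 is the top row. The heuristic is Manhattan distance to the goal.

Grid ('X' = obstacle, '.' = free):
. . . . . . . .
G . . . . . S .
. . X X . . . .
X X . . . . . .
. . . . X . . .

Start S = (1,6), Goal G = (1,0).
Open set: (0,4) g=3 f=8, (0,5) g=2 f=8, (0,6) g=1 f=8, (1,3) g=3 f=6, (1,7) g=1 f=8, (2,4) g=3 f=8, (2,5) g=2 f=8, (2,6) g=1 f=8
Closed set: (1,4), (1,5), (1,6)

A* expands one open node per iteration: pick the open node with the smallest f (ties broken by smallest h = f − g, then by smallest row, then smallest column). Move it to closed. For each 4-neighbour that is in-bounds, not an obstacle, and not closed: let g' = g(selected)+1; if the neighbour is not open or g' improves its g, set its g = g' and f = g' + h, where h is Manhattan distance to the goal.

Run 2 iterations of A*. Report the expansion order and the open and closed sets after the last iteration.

step 1: expand (1,3) (f=6, h=3) → closed; open now [(0,3) g=4 f=8, (0,4) g=3 f=8, (0,5) g=2 f=8, (0,6) g=1 f=8, (1,2) g=4 f=6, (1,7) g=1 f=8, (2,4) g=3 f=8, (2,5) g=2 f=8, (2,6) g=1 f=8]
step 2: expand (1,2) (f=6, h=2) → closed; open now [(0,2) g=5 f=8, (0,3) g=4 f=8, (0,4) g=3 f=8, (0,5) g=2 f=8, (0,6) g=1 f=8, (1,1) g=5 f=6, (1,7) g=1 f=8, (2,4) g=3 f=8, (2,5) g=2 f=8, (2,6) g=1 f=8]

order=[(1,3) → (1,2)]; open=[(0,2) g=5 f=8, (0,3) g=4 f=8, (0,4) g=3 f=8, (0,5) g=2 f=8, (0,6) g=1 f=8, (1,1) g=5 f=6, (1,7) g=1 f=8, (2,4) g=3 f=8, (2,5) g=2 f=8, (2,6) g=1 f=8]; closed=[(1,2), (1,3), (1,4), (1,5), (1,6)]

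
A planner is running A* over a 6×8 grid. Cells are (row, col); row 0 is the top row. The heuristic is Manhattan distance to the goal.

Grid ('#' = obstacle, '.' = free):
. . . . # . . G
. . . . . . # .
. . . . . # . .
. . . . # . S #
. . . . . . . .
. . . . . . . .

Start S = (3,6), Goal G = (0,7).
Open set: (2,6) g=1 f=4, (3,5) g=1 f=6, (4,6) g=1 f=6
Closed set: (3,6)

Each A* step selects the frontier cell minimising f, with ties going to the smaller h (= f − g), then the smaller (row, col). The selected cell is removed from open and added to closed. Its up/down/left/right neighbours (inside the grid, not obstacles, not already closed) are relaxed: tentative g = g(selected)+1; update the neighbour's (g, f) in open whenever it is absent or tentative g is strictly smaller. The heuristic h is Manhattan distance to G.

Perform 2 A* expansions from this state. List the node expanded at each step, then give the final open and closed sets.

order=[(2,6) → (2,7)]; open=[(1,7) g=3 f=4, (3,5) g=1 f=6, (4,6) g=1 f=6]; closed=[(2,6), (2,7), (3,6)]

step 1: expand (2,6) (f=4, h=3) → closed; open now [(2,7) g=2 f=4, (3,5) g=1 f=6, (4,6) g=1 f=6]
step 2: expand (2,7) (f=4, h=2) → closed; open now [(1,7) g=3 f=4, (3,5) g=1 f=6, (4,6) g=1 f=6]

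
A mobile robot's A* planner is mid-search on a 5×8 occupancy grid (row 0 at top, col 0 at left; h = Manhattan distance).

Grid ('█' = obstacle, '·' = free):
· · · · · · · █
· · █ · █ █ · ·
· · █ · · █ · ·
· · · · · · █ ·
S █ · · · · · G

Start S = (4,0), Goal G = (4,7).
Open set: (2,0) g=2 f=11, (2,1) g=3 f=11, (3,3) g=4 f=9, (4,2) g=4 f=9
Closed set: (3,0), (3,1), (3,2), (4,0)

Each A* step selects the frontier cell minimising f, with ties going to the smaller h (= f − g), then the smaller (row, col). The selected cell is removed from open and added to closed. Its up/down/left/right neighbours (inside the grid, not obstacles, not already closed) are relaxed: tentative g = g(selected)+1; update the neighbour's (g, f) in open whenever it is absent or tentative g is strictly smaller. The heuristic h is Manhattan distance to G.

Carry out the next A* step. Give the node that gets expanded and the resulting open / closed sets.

expanded=(3,3); open=[(2,0) g=2 f=11, (2,1) g=3 f=11, (2,3) g=5 f=11, (3,4) g=5 f=9, (4,2) g=4 f=9, (4,3) g=5 f=9]; closed=[(3,0), (3,1), (3,2), (3,3), (4,0)]

step 1: expand (3,3) (f=9, h=5) → closed; open now [(2,0) g=2 f=11, (2,1) g=3 f=11, (2,3) g=5 f=11, (3,4) g=5 f=9, (4,2) g=4 f=9, (4,3) g=5 f=9]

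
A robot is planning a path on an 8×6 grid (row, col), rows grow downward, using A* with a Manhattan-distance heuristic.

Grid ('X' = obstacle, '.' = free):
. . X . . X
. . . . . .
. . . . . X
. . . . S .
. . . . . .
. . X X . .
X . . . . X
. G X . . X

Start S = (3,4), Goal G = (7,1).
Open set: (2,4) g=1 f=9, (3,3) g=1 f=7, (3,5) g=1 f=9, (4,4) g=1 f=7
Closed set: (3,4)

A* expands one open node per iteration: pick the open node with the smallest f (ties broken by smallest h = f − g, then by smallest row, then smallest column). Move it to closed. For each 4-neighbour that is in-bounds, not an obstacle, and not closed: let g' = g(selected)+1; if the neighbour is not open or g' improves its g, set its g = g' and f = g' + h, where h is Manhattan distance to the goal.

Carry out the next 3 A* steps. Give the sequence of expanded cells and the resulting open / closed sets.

order=[(3,3) → (3,2) → (3,1)]; open=[(2,1) g=4 f=9, (2,2) g=3 f=9, (2,3) g=2 f=9, (2,4) g=1 f=9, (3,0) g=4 f=9, (3,5) g=1 f=9, (4,1) g=4 f=7, (4,2) g=3 f=7, (4,3) g=2 f=7, (4,4) g=1 f=7]; closed=[(3,1), (3,2), (3,3), (3,4)]

step 1: expand (3,3) (f=7, h=6) → closed; open now [(2,3) g=2 f=9, (2,4) g=1 f=9, (3,2) g=2 f=7, (3,5) g=1 f=9, (4,3) g=2 f=7, (4,4) g=1 f=7]
step 2: expand (3,2) (f=7, h=5) → closed; open now [(2,2) g=3 f=9, (2,3) g=2 f=9, (2,4) g=1 f=9, (3,1) g=3 f=7, (3,5) g=1 f=9, (4,2) g=3 f=7, (4,3) g=2 f=7, (4,4) g=1 f=7]
step 3: expand (3,1) (f=7, h=4) → closed; open now [(2,1) g=4 f=9, (2,2) g=3 f=9, (2,3) g=2 f=9, (2,4) g=1 f=9, (3,0) g=4 f=9, (3,5) g=1 f=9, (4,1) g=4 f=7, (4,2) g=3 f=7, (4,3) g=2 f=7, (4,4) g=1 f=7]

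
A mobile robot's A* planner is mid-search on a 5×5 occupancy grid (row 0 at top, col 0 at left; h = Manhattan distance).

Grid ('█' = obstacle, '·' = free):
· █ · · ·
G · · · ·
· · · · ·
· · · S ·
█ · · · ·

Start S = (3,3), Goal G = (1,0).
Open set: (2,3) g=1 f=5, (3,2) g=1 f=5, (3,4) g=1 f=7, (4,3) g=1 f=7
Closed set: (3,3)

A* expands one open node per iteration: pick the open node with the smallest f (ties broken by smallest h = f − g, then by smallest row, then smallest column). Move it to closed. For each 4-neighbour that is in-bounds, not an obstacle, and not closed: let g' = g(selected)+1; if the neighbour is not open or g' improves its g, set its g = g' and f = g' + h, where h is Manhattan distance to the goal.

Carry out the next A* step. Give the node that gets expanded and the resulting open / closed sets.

expanded=(2,3); open=[(1,3) g=2 f=5, (2,2) g=2 f=5, (2,4) g=2 f=7, (3,2) g=1 f=5, (3,4) g=1 f=7, (4,3) g=1 f=7]; closed=[(2,3), (3,3)]

step 1: expand (2,3) (f=5, h=4) → closed; open now [(1,3) g=2 f=5, (2,2) g=2 f=5, (2,4) g=2 f=7, (3,2) g=1 f=5, (3,4) g=1 f=7, (4,3) g=1 f=7]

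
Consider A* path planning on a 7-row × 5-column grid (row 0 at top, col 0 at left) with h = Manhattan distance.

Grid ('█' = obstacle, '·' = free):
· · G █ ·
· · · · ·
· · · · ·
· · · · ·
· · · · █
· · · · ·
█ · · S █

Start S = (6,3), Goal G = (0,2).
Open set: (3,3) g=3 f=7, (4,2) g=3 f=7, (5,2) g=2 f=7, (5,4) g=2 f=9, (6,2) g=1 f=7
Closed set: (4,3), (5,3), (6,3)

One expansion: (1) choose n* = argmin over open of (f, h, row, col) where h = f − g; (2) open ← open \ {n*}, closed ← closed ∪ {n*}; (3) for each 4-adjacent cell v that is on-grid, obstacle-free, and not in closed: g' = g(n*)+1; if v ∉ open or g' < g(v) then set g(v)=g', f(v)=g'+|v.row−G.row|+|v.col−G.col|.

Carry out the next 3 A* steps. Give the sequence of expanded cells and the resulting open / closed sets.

step 1: expand (3,3) (f=7, h=4) → closed; open now [(2,3) g=4 f=7, (3,2) g=4 f=7, (3,4) g=4 f=9, (4,2) g=3 f=7, (5,2) g=2 f=7, (5,4) g=2 f=9, (6,2) g=1 f=7]
step 2: expand (2,3) (f=7, h=3) → closed; open now [(1,3) g=5 f=7, (2,2) g=5 f=7, (2,4) g=5 f=9, (3,2) g=4 f=7, (3,4) g=4 f=9, (4,2) g=3 f=7, (5,2) g=2 f=7, (5,4) g=2 f=9, (6,2) g=1 f=7]
step 3: expand (1,3) (f=7, h=2) → closed; open now [(1,2) g=6 f=7, (1,4) g=6 f=9, (2,2) g=5 f=7, (2,4) g=5 f=9, (3,2) g=4 f=7, (3,4) g=4 f=9, (4,2) g=3 f=7, (5,2) g=2 f=7, (5,4) g=2 f=9, (6,2) g=1 f=7]

order=[(3,3) → (2,3) → (1,3)]; open=[(1,2) g=6 f=7, (1,4) g=6 f=9, (2,2) g=5 f=7, (2,4) g=5 f=9, (3,2) g=4 f=7, (3,4) g=4 f=9, (4,2) g=3 f=7, (5,2) g=2 f=7, (5,4) g=2 f=9, (6,2) g=1 f=7]; closed=[(1,3), (2,3), (3,3), (4,3), (5,3), (6,3)]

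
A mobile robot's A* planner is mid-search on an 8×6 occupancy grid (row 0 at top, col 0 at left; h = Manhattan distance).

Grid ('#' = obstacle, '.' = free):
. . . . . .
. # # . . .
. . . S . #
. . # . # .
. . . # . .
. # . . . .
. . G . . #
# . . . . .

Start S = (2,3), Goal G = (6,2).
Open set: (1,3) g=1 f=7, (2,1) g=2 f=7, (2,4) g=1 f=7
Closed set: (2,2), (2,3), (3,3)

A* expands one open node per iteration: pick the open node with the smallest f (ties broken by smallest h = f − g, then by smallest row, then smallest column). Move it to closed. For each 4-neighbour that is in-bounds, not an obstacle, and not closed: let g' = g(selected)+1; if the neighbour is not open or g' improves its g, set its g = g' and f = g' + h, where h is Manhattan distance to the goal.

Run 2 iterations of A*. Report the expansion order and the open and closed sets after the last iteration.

order=[(2,1) → (3,1)]; open=[(1,3) g=1 f=7, (2,0) g=3 f=9, (2,4) g=1 f=7, (3,0) g=4 f=9, (4,1) g=4 f=7]; closed=[(2,1), (2,2), (2,3), (3,1), (3,3)]

step 1: expand (2,1) (f=7, h=5) → closed; open now [(1,3) g=1 f=7, (2,0) g=3 f=9, (2,4) g=1 f=7, (3,1) g=3 f=7]
step 2: expand (3,1) (f=7, h=4) → closed; open now [(1,3) g=1 f=7, (2,0) g=3 f=9, (2,4) g=1 f=7, (3,0) g=4 f=9, (4,1) g=4 f=7]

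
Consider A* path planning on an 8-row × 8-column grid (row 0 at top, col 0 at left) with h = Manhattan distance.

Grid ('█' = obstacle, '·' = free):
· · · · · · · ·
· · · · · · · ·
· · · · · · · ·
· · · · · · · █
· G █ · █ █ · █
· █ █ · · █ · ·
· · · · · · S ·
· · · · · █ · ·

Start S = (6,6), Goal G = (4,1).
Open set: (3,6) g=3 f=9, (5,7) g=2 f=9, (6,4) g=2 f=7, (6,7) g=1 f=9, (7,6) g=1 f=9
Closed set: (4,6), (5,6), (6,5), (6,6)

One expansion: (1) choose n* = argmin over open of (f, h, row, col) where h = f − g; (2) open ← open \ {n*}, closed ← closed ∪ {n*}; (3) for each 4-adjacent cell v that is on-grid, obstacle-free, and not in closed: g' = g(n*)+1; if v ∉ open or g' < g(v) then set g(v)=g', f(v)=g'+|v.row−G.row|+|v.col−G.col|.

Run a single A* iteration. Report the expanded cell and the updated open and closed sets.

step 1: expand (6,4) (f=7, h=5) → closed; open now [(3,6) g=3 f=9, (5,4) g=3 f=7, (5,7) g=2 f=9, (6,3) g=3 f=7, (6,7) g=1 f=9, (7,4) g=3 f=9, (7,6) g=1 f=9]

expanded=(6,4); open=[(3,6) g=3 f=9, (5,4) g=3 f=7, (5,7) g=2 f=9, (6,3) g=3 f=7, (6,7) g=1 f=9, (7,4) g=3 f=9, (7,6) g=1 f=9]; closed=[(4,6), (5,6), (6,4), (6,5), (6,6)]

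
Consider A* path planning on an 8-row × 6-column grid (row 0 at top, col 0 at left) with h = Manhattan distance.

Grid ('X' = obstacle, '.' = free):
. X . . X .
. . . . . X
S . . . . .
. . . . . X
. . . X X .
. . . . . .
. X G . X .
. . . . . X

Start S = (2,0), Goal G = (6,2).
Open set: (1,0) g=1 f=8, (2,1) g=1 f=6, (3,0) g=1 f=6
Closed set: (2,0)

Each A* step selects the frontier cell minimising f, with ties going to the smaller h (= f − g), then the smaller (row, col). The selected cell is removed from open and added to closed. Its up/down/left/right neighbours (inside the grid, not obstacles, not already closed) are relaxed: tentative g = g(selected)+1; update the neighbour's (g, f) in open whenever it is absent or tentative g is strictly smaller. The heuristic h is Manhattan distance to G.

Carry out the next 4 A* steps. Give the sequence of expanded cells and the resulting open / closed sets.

step 1: expand (2,1) (f=6, h=5) → closed; open now [(1,0) g=1 f=8, (1,1) g=2 f=8, (2,2) g=2 f=6, (3,0) g=1 f=6, (3,1) g=2 f=6]
step 2: expand (2,2) (f=6, h=4) → closed; open now [(1,0) g=1 f=8, (1,1) g=2 f=8, (1,2) g=3 f=8, (2,3) g=3 f=8, (3,0) g=1 f=6, (3,1) g=2 f=6, (3,2) g=3 f=6]
step 3: expand (3,2) (f=6, h=3) → closed; open now [(1,0) g=1 f=8, (1,1) g=2 f=8, (1,2) g=3 f=8, (2,3) g=3 f=8, (3,0) g=1 f=6, (3,1) g=2 f=6, (3,3) g=4 f=8, (4,2) g=4 f=6]
step 4: expand (4,2) (f=6, h=2) → closed; open now [(1,0) g=1 f=8, (1,1) g=2 f=8, (1,2) g=3 f=8, (2,3) g=3 f=8, (3,0) g=1 f=6, (3,1) g=2 f=6, (3,3) g=4 f=8, (4,1) g=5 f=8, (5,2) g=5 f=6]

order=[(2,1) → (2,2) → (3,2) → (4,2)]; open=[(1,0) g=1 f=8, (1,1) g=2 f=8, (1,2) g=3 f=8, (2,3) g=3 f=8, (3,0) g=1 f=6, (3,1) g=2 f=6, (3,3) g=4 f=8, (4,1) g=5 f=8, (5,2) g=5 f=6]; closed=[(2,0), (2,1), (2,2), (3,2), (4,2)]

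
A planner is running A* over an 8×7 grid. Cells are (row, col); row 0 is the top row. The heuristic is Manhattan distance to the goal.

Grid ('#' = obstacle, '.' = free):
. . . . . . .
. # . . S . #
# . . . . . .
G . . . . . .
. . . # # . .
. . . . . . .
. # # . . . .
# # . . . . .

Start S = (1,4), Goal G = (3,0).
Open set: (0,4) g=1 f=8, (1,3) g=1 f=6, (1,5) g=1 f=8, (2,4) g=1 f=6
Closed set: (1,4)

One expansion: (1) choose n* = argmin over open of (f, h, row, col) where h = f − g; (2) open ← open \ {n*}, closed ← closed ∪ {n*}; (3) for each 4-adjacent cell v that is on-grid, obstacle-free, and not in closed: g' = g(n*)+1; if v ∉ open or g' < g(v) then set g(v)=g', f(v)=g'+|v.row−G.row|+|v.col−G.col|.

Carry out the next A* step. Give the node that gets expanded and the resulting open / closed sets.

expanded=(1,3); open=[(0,3) g=2 f=8, (0,4) g=1 f=8, (1,2) g=2 f=6, (1,5) g=1 f=8, (2,3) g=2 f=6, (2,4) g=1 f=6]; closed=[(1,3), (1,4)]

step 1: expand (1,3) (f=6, h=5) → closed; open now [(0,3) g=2 f=8, (0,4) g=1 f=8, (1,2) g=2 f=6, (1,5) g=1 f=8, (2,3) g=2 f=6, (2,4) g=1 f=6]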